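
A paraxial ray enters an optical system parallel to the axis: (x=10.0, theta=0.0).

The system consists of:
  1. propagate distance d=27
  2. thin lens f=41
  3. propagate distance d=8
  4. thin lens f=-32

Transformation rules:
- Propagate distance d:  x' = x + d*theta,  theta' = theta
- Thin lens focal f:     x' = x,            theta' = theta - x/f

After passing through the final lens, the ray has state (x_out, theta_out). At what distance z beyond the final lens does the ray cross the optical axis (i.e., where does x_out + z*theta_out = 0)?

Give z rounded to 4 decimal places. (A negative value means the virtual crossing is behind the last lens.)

Initial: x=10.0000 theta=0.0000
After 1 (propagate distance d=27): x=10.0000 theta=0.0000
After 2 (thin lens f=41): x=10.0000 theta=-10/41 (≈-0.2439)
After 3 (propagate distance d=8): x=330/41 (≈8.0488) theta=-10/41 (≈-0.2439)
After 4 (thin lens f=-32): x=330/41 (≈8.0488) theta=5/656 (≈0.0076)
z_focus = -x_out/theta_out = -(330/41)/(5/656) = -1056.0000
Rounded to 4 decimal places: z = -1056.0000

Answer: -1056.0000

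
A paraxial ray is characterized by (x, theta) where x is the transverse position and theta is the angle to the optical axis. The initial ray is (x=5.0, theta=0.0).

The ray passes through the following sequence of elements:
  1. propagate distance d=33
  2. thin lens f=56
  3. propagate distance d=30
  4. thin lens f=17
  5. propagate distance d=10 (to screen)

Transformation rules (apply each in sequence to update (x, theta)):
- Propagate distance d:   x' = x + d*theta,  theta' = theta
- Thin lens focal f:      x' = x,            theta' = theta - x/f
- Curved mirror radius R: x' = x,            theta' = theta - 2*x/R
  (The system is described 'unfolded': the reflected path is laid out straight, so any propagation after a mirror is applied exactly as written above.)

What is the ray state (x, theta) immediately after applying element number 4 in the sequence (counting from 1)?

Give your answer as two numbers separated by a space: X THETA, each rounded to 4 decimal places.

Initial: x=5.0000 theta=0.0000
After 1 (propagate distance d=33): x=5.0000 theta=0.0000
After 2 (thin lens f=56): x=5.0000 theta=-5/56 (≈-0.0893)
After 3 (propagate distance d=30): x=65/28 (≈2.3214) theta=-5/56 (≈-0.0893)
After 4 (thin lens f=17): x=65/28 (≈2.3214) theta=-215/952 (≈-0.2258)
Rounded to 4 decimal places: x = 2.3214, theta = -0.2258

Answer: 2.3214 -0.2258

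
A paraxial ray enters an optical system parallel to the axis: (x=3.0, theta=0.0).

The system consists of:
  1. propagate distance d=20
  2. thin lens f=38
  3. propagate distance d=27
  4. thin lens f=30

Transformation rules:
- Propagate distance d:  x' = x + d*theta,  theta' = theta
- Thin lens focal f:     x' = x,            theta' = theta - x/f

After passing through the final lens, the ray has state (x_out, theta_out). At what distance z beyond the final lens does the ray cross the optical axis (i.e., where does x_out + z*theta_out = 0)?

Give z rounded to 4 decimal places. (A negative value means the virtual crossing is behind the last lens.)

Answer: 8.0488

Derivation:
Initial: x=3.0000 theta=0.0000
After 1 (propagate distance d=20): x=3.0000 theta=0.0000
After 2 (thin lens f=38): x=3.0000 theta=-3/38 (≈-0.0789)
After 3 (propagate distance d=27): x=33/38 (≈0.8684) theta=-3/38 (≈-0.0789)
After 4 (thin lens f=30): x=33/38 (≈0.8684) theta=-41/380 (≈-0.1079)
z_focus = -x_out/theta_out = -(33/38)/(-41/380) = 330/41 ≈ 8.0488
Rounded to 4 decimal places: z = 8.0488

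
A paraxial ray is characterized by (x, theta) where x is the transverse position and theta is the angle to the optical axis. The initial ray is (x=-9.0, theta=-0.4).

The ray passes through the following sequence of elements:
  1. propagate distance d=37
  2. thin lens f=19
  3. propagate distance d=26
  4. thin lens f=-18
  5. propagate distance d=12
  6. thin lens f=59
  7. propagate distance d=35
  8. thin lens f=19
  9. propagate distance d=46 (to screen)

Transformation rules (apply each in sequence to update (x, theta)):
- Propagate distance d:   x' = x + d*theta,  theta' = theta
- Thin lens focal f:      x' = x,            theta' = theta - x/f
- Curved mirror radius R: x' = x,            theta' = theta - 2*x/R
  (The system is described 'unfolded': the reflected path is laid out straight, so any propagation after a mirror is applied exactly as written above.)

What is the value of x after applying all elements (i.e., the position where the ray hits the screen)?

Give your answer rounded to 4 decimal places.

Answer: -13.0470

Derivation:
Initial: x=-9.0000 theta=-0.4000
After 1 (propagate distance d=37): x=-23.8000 theta=-0.4000
After 2 (thin lens f=19): x=-23.8000 theta=81/95 (≈0.8526)
After 3 (propagate distance d=26): x=-31/19 (≈-1.6316) theta=81/95 (≈0.8526)
After 4 (thin lens f=-18): x=-31/19 (≈-1.6316) theta=1303/1710 (≈0.7620)
After 5 (propagate distance d=12): x=2141/285 (≈7.5123) theta=1303/1710 (≈0.7620)
After 6 (thin lens f=59): x=2141/285 (≈7.5123) theta=64031/100890 (≈0.6347)
After 7 (propagate distance d=35): x=2998999/100890 (≈29.7254) theta=64031/100890 (≈0.6347)
After 8 (thin lens f=19): x=2998999/100890 (≈29.7254) theta=-178241/191691 (≈-0.9298)
After 9 (propagate distance d=46 (to screen)): x=-25009879/1916910 (≈-13.0470) theta=-178241/191691 (≈-0.9298)
Rounded to 4 decimal places: x = -13.0470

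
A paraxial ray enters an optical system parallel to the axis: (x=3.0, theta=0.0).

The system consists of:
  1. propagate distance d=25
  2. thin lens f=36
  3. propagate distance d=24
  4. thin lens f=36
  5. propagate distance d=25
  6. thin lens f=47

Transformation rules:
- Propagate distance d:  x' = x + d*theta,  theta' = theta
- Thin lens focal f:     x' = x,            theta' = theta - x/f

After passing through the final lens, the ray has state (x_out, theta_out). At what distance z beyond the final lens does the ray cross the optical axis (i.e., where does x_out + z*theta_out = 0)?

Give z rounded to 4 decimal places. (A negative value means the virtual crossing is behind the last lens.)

Answer: -24.2581

Derivation:
Initial: x=3.0000 theta=0.0000
After 1 (propagate distance d=25): x=3.0000 theta=0.0000
After 2 (thin lens f=36): x=3.0000 theta=-1/12 (≈-0.0833)
After 3 (propagate distance d=24): x=1.0000 theta=-1/12 (≈-0.0833)
After 4 (thin lens f=36): x=1.0000 theta=-1/9 (≈-0.1111)
After 5 (propagate distance d=25): x=-16/9 (≈-1.7778) theta=-1/9 (≈-0.1111)
After 6 (thin lens f=47): x=-16/9 (≈-1.7778) theta=-31/423 (≈-0.0733)
z_focus = -x_out/theta_out = -(-16/9)/(-31/423) = -752/31 ≈ -24.2581
Rounded to 4 decimal places: z = -24.2581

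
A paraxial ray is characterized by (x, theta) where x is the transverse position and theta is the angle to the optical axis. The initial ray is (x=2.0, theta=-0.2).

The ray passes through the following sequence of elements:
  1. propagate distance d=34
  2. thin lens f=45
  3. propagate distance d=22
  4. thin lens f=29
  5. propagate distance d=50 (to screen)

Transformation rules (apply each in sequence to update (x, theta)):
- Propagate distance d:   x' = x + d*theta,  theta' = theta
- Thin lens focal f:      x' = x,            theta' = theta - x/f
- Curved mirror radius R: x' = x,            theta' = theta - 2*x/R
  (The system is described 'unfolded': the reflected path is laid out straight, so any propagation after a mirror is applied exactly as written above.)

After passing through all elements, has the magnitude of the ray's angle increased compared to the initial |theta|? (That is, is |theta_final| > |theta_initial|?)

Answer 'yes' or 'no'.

Initial: x=2.0000 theta=-0.2000
After 1 (propagate distance d=34): x=-4.8000 theta=-0.2000
After 2 (thin lens f=45): x=-4.8000 theta=-7/75 (≈-0.0933)
After 3 (propagate distance d=22): x=-514/75 (≈-6.8533) theta=-7/75 (≈-0.0933)
After 4 (thin lens f=29): x=-514/75 (≈-6.8533) theta=311/2175 (≈0.1430)
After 5 (propagate distance d=50 (to screen)): x=644/2175 (≈0.2961) theta=311/2175 (≈0.1430)
|theta_initial|=0.2000 |theta_final|=311/2175 (≈0.1430) -> not increased

Answer: no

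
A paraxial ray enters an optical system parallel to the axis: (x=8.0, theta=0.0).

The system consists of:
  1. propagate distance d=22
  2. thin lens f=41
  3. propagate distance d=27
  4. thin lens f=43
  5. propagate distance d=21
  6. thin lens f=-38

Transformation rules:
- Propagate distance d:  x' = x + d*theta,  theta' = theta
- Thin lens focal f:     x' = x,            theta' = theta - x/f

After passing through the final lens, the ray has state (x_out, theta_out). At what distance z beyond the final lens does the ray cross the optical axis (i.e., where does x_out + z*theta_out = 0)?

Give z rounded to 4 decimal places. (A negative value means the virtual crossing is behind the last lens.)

Initial: x=8.0000 theta=0.0000
After 1 (propagate distance d=22): x=8.0000 theta=0.0000
After 2 (thin lens f=41): x=8.0000 theta=-8/41 (≈-0.1951)
After 3 (propagate distance d=27): x=112/41 (≈2.7317) theta=-8/41 (≈-0.1951)
After 4 (thin lens f=43): x=112/41 (≈2.7317) theta=-456/1763 (≈-0.2587)
After 5 (propagate distance d=21): x=-4760/1763 (≈-2.6999) theta=-456/1763 (≈-0.2587)
After 6 (thin lens f=-38): x=-4760/1763 (≈-2.6999) theta=-11044/33497 (≈-0.3297)
z_focus = -x_out/theta_out = -(-4760/1763)/(-11044/33497) = -22610/2761 ≈ -8.1891
Rounded to 4 decimal places: z = -8.1891

Answer: -8.1891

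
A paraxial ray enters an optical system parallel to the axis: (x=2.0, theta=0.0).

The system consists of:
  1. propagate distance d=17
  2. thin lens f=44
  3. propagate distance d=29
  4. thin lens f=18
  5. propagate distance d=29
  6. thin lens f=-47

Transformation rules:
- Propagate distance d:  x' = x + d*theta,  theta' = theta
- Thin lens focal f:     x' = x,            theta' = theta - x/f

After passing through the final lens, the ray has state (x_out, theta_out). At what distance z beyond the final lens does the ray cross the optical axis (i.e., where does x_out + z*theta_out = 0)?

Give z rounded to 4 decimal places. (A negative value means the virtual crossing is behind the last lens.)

Initial: x=2.0000 theta=0.0000
After 1 (propagate distance d=17): x=2.0000 theta=0.0000
After 2 (thin lens f=44): x=2.0000 theta=-1/22 (≈-0.0455)
After 3 (propagate distance d=29): x=15/22 (≈0.6818) theta=-1/22 (≈-0.0455)
After 4 (thin lens f=18): x=15/22 (≈0.6818) theta=-1/12 (≈-0.0833)
After 5 (propagate distance d=29): x=-229/132 (≈-1.7348) theta=-1/12 (≈-0.0833)
After 6 (thin lens f=-47): x=-229/132 (≈-1.7348) theta=-373/3102 (≈-0.1202)
z_focus = -x_out/theta_out = -(-229/132)/(-373/3102) = -10763/746 ≈ -14.4276
Rounded to 4 decimal places: z = -14.4276

Answer: -14.4276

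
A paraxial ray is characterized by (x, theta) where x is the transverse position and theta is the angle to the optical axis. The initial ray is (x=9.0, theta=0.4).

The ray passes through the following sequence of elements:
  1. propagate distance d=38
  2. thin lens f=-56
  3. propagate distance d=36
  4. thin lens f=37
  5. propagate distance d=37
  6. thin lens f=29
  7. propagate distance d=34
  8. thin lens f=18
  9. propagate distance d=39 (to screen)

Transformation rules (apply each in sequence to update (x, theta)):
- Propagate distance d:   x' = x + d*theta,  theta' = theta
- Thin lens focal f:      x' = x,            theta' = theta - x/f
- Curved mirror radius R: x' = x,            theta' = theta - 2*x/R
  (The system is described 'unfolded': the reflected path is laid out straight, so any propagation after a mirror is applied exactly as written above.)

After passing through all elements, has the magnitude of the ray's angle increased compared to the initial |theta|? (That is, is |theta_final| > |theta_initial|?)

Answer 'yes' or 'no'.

Initial: x=9.0000 theta=0.4000
After 1 (propagate distance d=38): x=24.2000 theta=0.4000
After 2 (thin lens f=-56): x=24.2000 theta=233/280 (≈0.8321)
After 3 (propagate distance d=36): x=3791/70 (≈54.1571) theta=233/280 (≈0.8321)
After 4 (thin lens f=37): x=3791/70 (≈54.1571) theta=-6543/10360 (≈-0.6316)
After 5 (propagate distance d=37): x=8621/280 (≈30.7893) theta=-6543/10360 (≈-0.6316)
After 6 (thin lens f=29): x=8621/280 (≈30.7893) theta=-127181/75110 (≈-1.6933)
After 7 (propagate distance d=34): x=-1149469/42920 (≈-26.7817) theta=-127181/75110 (≈-1.6933)
After 8 (thin lens f=18): x=-1149469/42920 (≈-26.7817) theta=-1110749/5407920 (≈-0.2054)
After 9 (propagate distance d=39 (to screen)): x=-12543487/360528 (≈-34.7920) theta=-1110749/5407920 (≈-0.2054)
|theta_initial|=0.4000 |theta_final|=1110749/5407920 (≈0.2054) -> not increased

Answer: no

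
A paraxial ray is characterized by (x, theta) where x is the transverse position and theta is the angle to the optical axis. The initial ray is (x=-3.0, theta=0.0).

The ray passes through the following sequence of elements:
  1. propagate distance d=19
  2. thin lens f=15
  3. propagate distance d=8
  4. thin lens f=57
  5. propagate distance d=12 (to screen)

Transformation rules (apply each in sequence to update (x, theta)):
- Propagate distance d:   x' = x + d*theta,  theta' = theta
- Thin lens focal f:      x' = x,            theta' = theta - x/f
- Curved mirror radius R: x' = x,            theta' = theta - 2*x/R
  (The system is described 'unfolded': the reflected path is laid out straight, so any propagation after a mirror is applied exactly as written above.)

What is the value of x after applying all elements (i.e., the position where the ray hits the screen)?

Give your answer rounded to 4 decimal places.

Initial: x=-3.0000 theta=0.0000
After 1 (propagate distance d=19): x=-3.0000 theta=0.0000
After 2 (thin lens f=15): x=-3.0000 theta=0.2000
After 3 (propagate distance d=8): x=-1.4000 theta=0.2000
After 4 (thin lens f=57): x=-1.4000 theta=64/285 (≈0.2246)
After 5 (propagate distance d=12 (to screen)): x=123/95 (≈1.2947) theta=64/285 (≈0.2246)
Rounded to 4 decimal places: x = 1.2947

Answer: 1.2947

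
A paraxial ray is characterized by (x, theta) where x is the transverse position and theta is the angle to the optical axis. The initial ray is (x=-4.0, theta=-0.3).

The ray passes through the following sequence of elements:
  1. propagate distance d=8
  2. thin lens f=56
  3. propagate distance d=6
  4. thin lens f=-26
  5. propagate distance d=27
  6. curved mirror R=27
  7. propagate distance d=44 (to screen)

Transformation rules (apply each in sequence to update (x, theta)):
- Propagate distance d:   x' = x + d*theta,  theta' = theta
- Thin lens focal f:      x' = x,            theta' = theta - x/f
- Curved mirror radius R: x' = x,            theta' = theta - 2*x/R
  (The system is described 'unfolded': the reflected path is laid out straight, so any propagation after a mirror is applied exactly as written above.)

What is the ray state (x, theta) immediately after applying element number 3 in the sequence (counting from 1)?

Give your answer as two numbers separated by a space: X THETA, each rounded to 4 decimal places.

Initial: x=-4.0000 theta=-0.3000
After 1 (propagate distance d=8): x=-6.4000 theta=-0.3000
After 2 (thin lens f=56): x=-6.4000 theta=-13/70 (≈-0.1857)
After 3 (propagate distance d=6): x=-263/35 (≈-7.5143) theta=-13/70 (≈-0.1857)
Rounded to 4 decimal places: x = -7.5143, theta = -0.1857

Answer: -7.5143 -0.1857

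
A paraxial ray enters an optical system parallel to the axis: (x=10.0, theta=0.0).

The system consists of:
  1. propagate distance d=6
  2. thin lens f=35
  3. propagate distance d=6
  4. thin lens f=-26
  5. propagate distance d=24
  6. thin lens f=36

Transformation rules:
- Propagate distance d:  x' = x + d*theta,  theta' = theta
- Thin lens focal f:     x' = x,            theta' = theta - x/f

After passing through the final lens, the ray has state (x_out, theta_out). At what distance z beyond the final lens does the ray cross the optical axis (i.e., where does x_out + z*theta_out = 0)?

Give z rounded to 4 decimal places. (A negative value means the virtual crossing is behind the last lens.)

Answer: 41.4150

Derivation:
Initial: x=10.0000 theta=0.0000
After 1 (propagate distance d=6): x=10.0000 theta=0.0000
After 2 (thin lens f=35): x=10.0000 theta=-2/7 (≈-0.2857)
After 3 (propagate distance d=6): x=58/7 (≈8.2857) theta=-2/7 (≈-0.2857)
After 4 (thin lens f=-26): x=58/7 (≈8.2857) theta=3/91 (≈0.0330)
After 5 (propagate distance d=24): x=118/13 (≈9.0769) theta=3/91 (≈0.0330)
After 6 (thin lens f=36): x=118/13 (≈9.0769) theta=-359/1638 (≈-0.2192)
z_focus = -x_out/theta_out = -(118/13)/(-359/1638) = 14868/359 ≈ 41.4150
Rounded to 4 decimal places: z = 41.4150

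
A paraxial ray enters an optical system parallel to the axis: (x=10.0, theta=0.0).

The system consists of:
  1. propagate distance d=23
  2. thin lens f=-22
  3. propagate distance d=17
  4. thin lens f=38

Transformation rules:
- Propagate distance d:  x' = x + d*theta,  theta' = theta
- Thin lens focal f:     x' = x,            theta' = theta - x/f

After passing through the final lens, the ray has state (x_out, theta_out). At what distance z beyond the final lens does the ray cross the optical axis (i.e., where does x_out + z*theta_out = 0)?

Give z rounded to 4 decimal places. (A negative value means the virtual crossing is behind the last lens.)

Initial: x=10.0000 theta=0.0000
After 1 (propagate distance d=23): x=10.0000 theta=0.0000
After 2 (thin lens f=-22): x=10.0000 theta=5/11 (≈0.4545)
After 3 (propagate distance d=17): x=195/11 (≈17.7273) theta=5/11 (≈0.4545)
After 4 (thin lens f=38): x=195/11 (≈17.7273) theta=-5/418 (≈-0.0120)
z_focus = -x_out/theta_out = -(195/11)/(-5/418) = 1482.0000
Rounded to 4 decimal places: z = 1482.0000

Answer: 1482.0000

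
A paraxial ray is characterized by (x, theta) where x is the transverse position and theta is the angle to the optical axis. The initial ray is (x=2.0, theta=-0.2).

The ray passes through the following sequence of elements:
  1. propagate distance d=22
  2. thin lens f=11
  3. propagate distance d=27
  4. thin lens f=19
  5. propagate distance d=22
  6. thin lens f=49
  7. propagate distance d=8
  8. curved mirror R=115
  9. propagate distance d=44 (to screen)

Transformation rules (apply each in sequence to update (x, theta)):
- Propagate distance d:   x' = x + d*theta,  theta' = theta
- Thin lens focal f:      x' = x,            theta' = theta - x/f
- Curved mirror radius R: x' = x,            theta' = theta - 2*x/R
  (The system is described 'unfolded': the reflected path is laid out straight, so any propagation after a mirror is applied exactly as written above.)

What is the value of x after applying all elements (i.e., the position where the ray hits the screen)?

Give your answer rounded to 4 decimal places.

Initial: x=2.0000 theta=-0.2000
After 1 (propagate distance d=22): x=-2.4000 theta=-0.2000
After 2 (thin lens f=11): x=-2.4000 theta=1/55 (≈0.0182)
After 3 (propagate distance d=27): x=-21/11 (≈-1.9091) theta=1/55 (≈0.0182)
After 4 (thin lens f=19): x=-21/11 (≈-1.9091) theta=124/1045 (≈0.1187)
After 5 (propagate distance d=22): x=733/1045 (≈0.7014) theta=124/1045 (≈0.1187)
After 6 (thin lens f=49): x=733/1045 (≈0.7014) theta=5343/51205 (≈0.1043)
After 7 (propagate distance d=8): x=7151/4655 (≈1.5362) theta=5343/51205 (≈0.1043)
After 8 (curved mirror R=115): x=7151/4655 (≈1.5362) theta=457123/5888575 (≈0.0776)
After 9 (propagate distance d=44 (to screen)): x=2650857/535325 (≈4.9519) theta=457123/5888575 (≈0.0776)
Rounded to 4 decimal places: x = 4.9519

Answer: 4.9519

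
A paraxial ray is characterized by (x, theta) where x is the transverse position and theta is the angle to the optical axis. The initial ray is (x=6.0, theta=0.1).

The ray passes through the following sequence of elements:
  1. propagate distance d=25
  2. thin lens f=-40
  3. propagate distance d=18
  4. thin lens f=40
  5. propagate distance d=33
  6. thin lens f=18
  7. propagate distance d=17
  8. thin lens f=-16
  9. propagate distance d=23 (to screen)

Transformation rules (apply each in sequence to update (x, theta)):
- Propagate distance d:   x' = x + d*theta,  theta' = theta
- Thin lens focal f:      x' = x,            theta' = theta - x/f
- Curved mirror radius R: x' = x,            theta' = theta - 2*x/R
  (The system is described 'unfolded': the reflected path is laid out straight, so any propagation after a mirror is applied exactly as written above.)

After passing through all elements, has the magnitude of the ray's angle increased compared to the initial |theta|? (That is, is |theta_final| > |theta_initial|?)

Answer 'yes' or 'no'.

Answer: yes

Derivation:
Initial: x=6.0000 theta=0.1000
After 1 (propagate distance d=25): x=8.5000 theta=0.1000
After 2 (thin lens f=-40): x=8.5000 theta=0.3125
After 3 (propagate distance d=18): x=14.1250 theta=0.3125
After 4 (thin lens f=40): x=14.1250 theta=-13/320 (≈-0.0406)
After 5 (propagate distance d=33): x=4091/320 (≈12.7844) theta=-13/320 (≈-0.0406)
After 6 (thin lens f=18): x=4091/320 (≈12.7844) theta=-865/1152 (≈-0.7509)
After 7 (propagate distance d=17): x=113/5760 (≈0.0196) theta=-865/1152 (≈-0.7509)
After 8 (thin lens f=-16): x=113/5760 (≈0.0196) theta=-23029/30720 (≈-0.7496)
After 9 (propagate distance d=23 (to screen)): x=-1587193/92160 (≈-17.2221) theta=-23029/30720 (≈-0.7496)
|theta_initial|=0.1000 |theta_final|=23029/30720 (≈0.7496) -> increased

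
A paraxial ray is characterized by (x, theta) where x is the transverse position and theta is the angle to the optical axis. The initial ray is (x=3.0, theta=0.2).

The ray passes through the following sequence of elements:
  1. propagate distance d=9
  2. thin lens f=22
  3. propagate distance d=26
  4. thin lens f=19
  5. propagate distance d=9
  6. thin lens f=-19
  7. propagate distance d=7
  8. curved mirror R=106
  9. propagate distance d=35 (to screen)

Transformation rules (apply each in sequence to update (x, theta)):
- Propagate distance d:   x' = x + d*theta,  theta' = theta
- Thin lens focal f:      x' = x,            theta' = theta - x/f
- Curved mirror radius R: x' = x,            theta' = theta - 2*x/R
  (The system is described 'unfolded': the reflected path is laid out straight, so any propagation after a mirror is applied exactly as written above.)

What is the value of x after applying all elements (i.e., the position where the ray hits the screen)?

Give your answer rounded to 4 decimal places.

Initial: x=3.0000 theta=0.2000
After 1 (propagate distance d=9): x=4.8000 theta=0.2000
After 2 (thin lens f=22): x=4.8000 theta=-1/55 (≈-0.0182)
After 3 (propagate distance d=26): x=238/55 (≈4.3273) theta=-1/55 (≈-0.0182)
After 4 (thin lens f=19): x=238/55 (≈4.3273) theta=-257/1045 (≈-0.2459)
After 5 (propagate distance d=9): x=2209/1045 (≈2.1139) theta=-257/1045 (≈-0.2459)
After 6 (thin lens f=-19): x=2209/1045 (≈2.1139) theta=-2674/19855 (≈-0.1347)
After 7 (propagate distance d=7): x=23253/19855 (≈1.1711) theta=-2674/19855 (≈-0.1347)
After 8 (curved mirror R=106): x=23253/19855 (≈1.1711) theta=-32995/210463 (≈-0.1568)
After 9 (propagate distance d=35 (to screen)): x=-4541716/1052315 (≈-4.3159) theta=-32995/210463 (≈-0.1568)
Rounded to 4 decimal places: x = -4.3159

Answer: -4.3159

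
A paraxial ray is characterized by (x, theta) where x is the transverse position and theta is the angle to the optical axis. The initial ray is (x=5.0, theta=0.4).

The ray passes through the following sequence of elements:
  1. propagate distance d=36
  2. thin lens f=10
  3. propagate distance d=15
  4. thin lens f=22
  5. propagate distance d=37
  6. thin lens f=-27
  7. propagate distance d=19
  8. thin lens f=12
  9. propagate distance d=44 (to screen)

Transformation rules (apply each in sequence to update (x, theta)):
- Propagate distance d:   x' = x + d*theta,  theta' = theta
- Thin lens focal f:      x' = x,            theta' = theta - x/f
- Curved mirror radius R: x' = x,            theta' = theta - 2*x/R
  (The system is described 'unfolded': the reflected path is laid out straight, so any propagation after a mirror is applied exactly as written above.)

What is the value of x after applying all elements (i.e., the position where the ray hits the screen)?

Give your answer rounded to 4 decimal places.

Answer: 167.8111

Derivation:
Initial: x=5.0000 theta=0.4000
After 1 (propagate distance d=36): x=19.4000 theta=0.4000
After 2 (thin lens f=10): x=19.4000 theta=-1.5400
After 3 (propagate distance d=15): x=-3.7000 theta=-1.5400
After 4 (thin lens f=22): x=-3.7000 theta=-1509/1100 (≈-1.3718)
After 5 (propagate distance d=37): x=-59903/1100 (≈-54.4573) theta=-1509/1100 (≈-1.3718)
After 6 (thin lens f=-27): x=-59903/1100 (≈-54.4573) theta=-50323/14850 (≈-3.3888)
After 7 (propagate distance d=19): x=-705931/5940 (≈-118.8436) theta=-50323/14850 (≈-3.3888)
After 8 (thin lens f=12): x=-705931/5940 (≈-118.8436) theta=2321903/356400 (≈6.5149)
After 9 (propagate distance d=44 (to screen)): x=3737992/22275 (≈167.8111) theta=2321903/356400 (≈6.5149)
Rounded to 4 decimal places: x = 167.8111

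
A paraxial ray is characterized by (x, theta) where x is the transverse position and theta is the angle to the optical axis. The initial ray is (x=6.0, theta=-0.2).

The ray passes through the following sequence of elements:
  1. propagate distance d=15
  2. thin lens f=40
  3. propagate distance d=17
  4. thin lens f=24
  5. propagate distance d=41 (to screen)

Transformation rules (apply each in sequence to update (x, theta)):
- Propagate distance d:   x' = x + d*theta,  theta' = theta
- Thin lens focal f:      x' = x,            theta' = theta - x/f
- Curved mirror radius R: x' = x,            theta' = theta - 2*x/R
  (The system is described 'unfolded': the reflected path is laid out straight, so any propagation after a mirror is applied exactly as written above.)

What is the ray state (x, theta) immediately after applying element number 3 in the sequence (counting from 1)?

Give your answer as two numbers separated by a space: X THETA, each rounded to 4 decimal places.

Initial: x=6.0000 theta=-0.2000
After 1 (propagate distance d=15): x=3.0000 theta=-0.2000
After 2 (thin lens f=40): x=3.0000 theta=-0.2750
After 3 (propagate distance d=17): x=-1.6750 theta=-0.2750
Rounded to 4 decimal places: x = -1.6750, theta = -0.2750

Answer: -1.6750 -0.2750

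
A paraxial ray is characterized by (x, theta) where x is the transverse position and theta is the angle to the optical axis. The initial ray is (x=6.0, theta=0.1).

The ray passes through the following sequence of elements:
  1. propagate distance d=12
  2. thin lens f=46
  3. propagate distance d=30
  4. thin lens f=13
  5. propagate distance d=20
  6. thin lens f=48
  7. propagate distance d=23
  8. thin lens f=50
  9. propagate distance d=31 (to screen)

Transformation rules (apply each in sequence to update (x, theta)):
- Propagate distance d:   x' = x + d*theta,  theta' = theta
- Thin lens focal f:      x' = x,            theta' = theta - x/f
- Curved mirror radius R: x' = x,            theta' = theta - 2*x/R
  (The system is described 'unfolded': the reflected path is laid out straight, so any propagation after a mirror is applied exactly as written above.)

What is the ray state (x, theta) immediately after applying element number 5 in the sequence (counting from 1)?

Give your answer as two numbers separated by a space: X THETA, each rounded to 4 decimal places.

Answer: -4.0943 -0.4799

Derivation:
Initial: x=6.0000 theta=0.1000
After 1 (propagate distance d=12): x=7.2000 theta=0.1000
After 2 (thin lens f=46): x=7.2000 theta=-13/230 (≈-0.0565)
After 3 (propagate distance d=30): x=633/115 (≈5.5043) theta=-13/230 (≈-0.0565)
After 4 (thin lens f=13): x=633/115 (≈5.5043) theta=-287/598 (≈-0.4799)
After 5 (propagate distance d=20): x=-6121/1495 (≈-4.0943) theta=-287/598 (≈-0.4799)
Rounded to 4 decimal places: x = -4.0943, theta = -0.4799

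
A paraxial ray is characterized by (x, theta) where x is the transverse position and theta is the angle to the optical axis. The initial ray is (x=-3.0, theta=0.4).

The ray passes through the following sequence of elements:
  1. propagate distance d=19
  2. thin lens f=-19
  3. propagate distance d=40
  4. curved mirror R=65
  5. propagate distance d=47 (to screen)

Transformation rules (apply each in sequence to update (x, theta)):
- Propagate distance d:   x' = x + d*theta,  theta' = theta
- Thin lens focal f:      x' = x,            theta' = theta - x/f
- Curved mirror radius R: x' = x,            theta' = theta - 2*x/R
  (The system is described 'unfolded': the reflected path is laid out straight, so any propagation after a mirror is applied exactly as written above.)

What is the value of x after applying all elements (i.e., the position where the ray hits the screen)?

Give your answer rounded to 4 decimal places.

Answer: 16.6675

Derivation:
Initial: x=-3.0000 theta=0.4000
After 1 (propagate distance d=19): x=4.6000 theta=0.4000
After 2 (thin lens f=-19): x=4.6000 theta=61/95 (≈0.6421)
After 3 (propagate distance d=40): x=2877/95 (≈30.2842) theta=61/95 (≈0.6421)
After 4 (curved mirror R=65): x=2877/95 (≈30.2842) theta=-1789/6175 (≈-0.2897)
After 5 (propagate distance d=47 (to screen)): x=102922/6175 (≈16.6675) theta=-1789/6175 (≈-0.2897)
Rounded to 4 decimal places: x = 16.6675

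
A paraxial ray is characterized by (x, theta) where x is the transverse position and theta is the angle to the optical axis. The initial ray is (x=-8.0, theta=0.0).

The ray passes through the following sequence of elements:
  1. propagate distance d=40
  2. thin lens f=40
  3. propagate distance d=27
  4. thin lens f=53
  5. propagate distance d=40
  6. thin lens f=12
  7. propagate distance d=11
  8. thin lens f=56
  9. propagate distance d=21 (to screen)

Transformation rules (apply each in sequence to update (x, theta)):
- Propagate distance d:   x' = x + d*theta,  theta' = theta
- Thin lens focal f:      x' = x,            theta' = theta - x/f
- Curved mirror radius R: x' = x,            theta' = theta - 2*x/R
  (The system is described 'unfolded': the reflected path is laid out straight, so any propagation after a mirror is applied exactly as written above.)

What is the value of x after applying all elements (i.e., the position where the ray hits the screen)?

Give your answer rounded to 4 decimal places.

Initial: x=-8.0000 theta=0.0000
After 1 (propagate distance d=40): x=-8.0000 theta=0.0000
After 2 (thin lens f=40): x=-8.0000 theta=0.2000
After 3 (propagate distance d=27): x=-2.6000 theta=0.2000
After 4 (thin lens f=53): x=-2.6000 theta=66/265 (≈0.2491)
After 5 (propagate distance d=40): x=1951/265 (≈7.3623) theta=66/265 (≈0.2491)
After 6 (thin lens f=12): x=1951/265 (≈7.3623) theta=-1159/3180 (≈-0.3645)
After 7 (propagate distance d=11): x=10663/3180 (≈3.3531) theta=-1159/3180 (≈-0.3645)
After 8 (thin lens f=56): x=10663/3180 (≈3.3531) theta=-25189/59360 (≈-0.4243)
After 9 (propagate distance d=21 (to screen)): x=-141397/25440 (≈-5.5581) theta=-25189/59360 (≈-0.4243)
Rounded to 4 decimal places: x = -5.5581

Answer: -5.5581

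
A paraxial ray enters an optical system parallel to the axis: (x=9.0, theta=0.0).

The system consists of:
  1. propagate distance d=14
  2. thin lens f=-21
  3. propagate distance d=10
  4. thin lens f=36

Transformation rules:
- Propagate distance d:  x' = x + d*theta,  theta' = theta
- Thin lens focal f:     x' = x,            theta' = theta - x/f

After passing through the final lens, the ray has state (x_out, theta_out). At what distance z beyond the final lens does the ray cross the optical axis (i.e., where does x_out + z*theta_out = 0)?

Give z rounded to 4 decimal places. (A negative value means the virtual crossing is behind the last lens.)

Initial: x=9.0000 theta=0.0000
After 1 (propagate distance d=14): x=9.0000 theta=0.0000
After 2 (thin lens f=-21): x=9.0000 theta=3/7 (≈0.4286)
After 3 (propagate distance d=10): x=93/7 (≈13.2857) theta=3/7 (≈0.4286)
After 4 (thin lens f=36): x=93/7 (≈13.2857) theta=5/84 (≈0.0595)
z_focus = -x_out/theta_out = -(93/7)/(5/84) = -223.2000
Rounded to 4 decimal places: z = -223.2000

Answer: -223.2000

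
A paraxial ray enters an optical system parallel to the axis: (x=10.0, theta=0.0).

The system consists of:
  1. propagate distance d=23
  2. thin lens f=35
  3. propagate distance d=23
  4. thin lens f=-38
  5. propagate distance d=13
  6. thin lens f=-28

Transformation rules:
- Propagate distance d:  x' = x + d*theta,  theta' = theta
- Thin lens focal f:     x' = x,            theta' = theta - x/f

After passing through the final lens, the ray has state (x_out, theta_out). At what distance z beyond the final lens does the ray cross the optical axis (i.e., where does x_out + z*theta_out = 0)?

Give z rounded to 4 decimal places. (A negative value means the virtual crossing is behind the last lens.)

Initial: x=10.0000 theta=0.0000
After 1 (propagate distance d=23): x=10.0000 theta=0.0000
After 2 (thin lens f=35): x=10.0000 theta=-2/7 (≈-0.2857)
After 3 (propagate distance d=23): x=24/7 (≈3.4286) theta=-2/7 (≈-0.2857)
After 4 (thin lens f=-38): x=24/7 (≈3.4286) theta=-26/133 (≈-0.1955)
After 5 (propagate distance d=13): x=118/133 (≈0.8872) theta=-26/133 (≈-0.1955)
After 6 (thin lens f=-28): x=118/133 (≈0.8872) theta=-305/1862 (≈-0.1638)
z_focus = -x_out/theta_out = -(118/133)/(-305/1862) = 1652/305 ≈ 5.4164
Rounded to 4 decimal places: z = 5.4164

Answer: 5.4164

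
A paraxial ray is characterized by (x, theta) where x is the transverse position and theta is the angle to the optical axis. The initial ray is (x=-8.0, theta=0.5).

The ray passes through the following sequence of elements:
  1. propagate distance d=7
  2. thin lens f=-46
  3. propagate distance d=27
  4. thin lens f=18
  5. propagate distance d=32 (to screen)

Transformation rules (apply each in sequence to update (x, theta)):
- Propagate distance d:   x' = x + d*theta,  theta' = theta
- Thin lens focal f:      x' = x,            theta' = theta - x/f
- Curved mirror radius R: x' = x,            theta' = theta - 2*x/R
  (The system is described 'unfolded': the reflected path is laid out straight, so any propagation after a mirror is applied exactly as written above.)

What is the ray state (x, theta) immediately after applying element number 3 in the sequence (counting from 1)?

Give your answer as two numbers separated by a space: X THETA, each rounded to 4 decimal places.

Answer: 6.3587 0.4022

Derivation:
Initial: x=-8.0000 theta=0.5000
After 1 (propagate distance d=7): x=-4.5000 theta=0.5000
After 2 (thin lens f=-46): x=-4.5000 theta=37/92 (≈0.4022)
After 3 (propagate distance d=27): x=585/92 (≈6.3587) theta=37/92 (≈0.4022)
Rounded to 4 decimal places: x = 6.3587, theta = 0.4022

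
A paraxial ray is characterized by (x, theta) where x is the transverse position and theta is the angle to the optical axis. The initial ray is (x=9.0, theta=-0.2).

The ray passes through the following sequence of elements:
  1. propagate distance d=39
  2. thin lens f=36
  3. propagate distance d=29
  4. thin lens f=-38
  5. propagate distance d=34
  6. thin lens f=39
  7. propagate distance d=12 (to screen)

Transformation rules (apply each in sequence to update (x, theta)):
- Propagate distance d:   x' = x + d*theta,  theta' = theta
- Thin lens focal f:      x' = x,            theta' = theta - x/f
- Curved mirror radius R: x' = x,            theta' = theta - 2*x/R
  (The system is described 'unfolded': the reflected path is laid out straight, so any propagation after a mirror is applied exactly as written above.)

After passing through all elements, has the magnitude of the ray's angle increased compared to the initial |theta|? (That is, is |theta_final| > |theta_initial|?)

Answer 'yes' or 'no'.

Initial: x=9.0000 theta=-0.2000
After 1 (propagate distance d=39): x=1.2000 theta=-0.2000
After 2 (thin lens f=36): x=1.2000 theta=-7/30 (≈-0.2333)
After 3 (propagate distance d=29): x=-167/30 (≈-5.5667) theta=-7/30 (≈-0.2333)
After 4 (thin lens f=-38): x=-167/30 (≈-5.5667) theta=-433/1140 (≈-0.3798)
After 5 (propagate distance d=34): x=-5267/285 (≈-18.4807) theta=-433/1140 (≈-0.3798)
After 6 (thin lens f=39): x=-5267/285 (≈-18.4807) theta=4181/44460 (≈0.0940)
After 7 (propagate distance d=12 (to screen)): x=-4286/247 (≈-17.3522) theta=4181/44460 (≈0.0940)
|theta_initial|=0.2000 |theta_final|=4181/44460 (≈0.0940) -> not increased

Answer: no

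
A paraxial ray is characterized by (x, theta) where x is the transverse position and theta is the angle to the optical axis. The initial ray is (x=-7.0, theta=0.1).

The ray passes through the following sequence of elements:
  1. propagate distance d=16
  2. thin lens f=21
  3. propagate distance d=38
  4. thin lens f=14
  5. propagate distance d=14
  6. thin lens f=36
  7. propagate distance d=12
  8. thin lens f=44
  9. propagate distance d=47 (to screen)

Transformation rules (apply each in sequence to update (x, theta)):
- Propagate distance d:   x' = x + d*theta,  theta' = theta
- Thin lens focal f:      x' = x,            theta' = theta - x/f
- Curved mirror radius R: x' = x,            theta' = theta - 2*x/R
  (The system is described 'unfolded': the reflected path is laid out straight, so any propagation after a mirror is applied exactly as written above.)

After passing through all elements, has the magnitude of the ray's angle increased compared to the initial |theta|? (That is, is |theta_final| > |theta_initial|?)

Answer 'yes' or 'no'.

Initial: x=-7.0000 theta=0.1000
After 1 (propagate distance d=16): x=-5.4000 theta=0.1000
After 2 (thin lens f=21): x=-5.4000 theta=5/14 (≈0.3571)
After 3 (propagate distance d=38): x=286/35 (≈8.1714) theta=5/14 (≈0.3571)
After 4 (thin lens f=14): x=286/35 (≈8.1714) theta=-111/490 (≈-0.2265)
After 5 (propagate distance d=14): x=5.0000 theta=-111/490 (≈-0.2265)
After 6 (thin lens f=36): x=5.0000 theta=-3223/8820 (≈-0.3654)
After 7 (propagate distance d=12): x=452/735 (≈0.6150) theta=-3223/8820 (≈-0.3654)
After 8 (thin lens f=44): x=452/735 (≈0.6150) theta=-36809/97020 (≈-0.3794)
After 9 (propagate distance d=47 (to screen)): x=-1670359/97020 (≈-17.2166) theta=-36809/97020 (≈-0.3794)
|theta_initial|=0.1000 |theta_final|=36809/97020 (≈0.3794) -> increased

Answer: yes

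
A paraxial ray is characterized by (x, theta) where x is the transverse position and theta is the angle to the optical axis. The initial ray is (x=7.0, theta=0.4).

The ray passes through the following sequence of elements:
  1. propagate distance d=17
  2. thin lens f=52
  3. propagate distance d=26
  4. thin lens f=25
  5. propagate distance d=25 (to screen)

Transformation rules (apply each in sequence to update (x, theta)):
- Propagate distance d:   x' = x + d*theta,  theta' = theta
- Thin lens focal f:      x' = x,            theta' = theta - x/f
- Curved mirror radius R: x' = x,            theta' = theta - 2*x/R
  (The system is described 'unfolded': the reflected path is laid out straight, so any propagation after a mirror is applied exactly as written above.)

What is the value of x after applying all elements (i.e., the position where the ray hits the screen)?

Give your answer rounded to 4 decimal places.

Initial: x=7.0000 theta=0.4000
After 1 (propagate distance d=17): x=13.8000 theta=0.4000
After 2 (thin lens f=52): x=13.8000 theta=7/52 (≈0.1346)
After 3 (propagate distance d=26): x=17.3000 theta=7/52 (≈0.1346)
After 4 (thin lens f=25): x=17.3000 theta=-3623/6500 (≈-0.5574)
After 5 (propagate distance d=25 (to screen)): x=175/52 (≈3.3654) theta=-3623/6500 (≈-0.5574)
Rounded to 4 decimal places: x = 3.3654

Answer: 3.3654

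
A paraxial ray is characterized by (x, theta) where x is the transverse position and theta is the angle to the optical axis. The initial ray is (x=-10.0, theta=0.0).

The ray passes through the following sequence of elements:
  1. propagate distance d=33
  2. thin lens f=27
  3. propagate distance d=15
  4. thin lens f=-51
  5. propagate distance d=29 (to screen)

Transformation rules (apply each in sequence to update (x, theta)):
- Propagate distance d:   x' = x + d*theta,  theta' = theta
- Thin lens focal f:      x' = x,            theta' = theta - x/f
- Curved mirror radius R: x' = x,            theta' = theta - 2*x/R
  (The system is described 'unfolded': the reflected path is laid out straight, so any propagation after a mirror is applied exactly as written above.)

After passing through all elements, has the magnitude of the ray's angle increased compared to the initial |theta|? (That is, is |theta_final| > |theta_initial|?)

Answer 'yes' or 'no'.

Initial: x=-10.0000 theta=0.0000
After 1 (propagate distance d=33): x=-10.0000 theta=0.0000
After 2 (thin lens f=27): x=-10.0000 theta=10/27 (≈0.3704)
After 3 (propagate distance d=15): x=-40/9 (≈-4.4444) theta=10/27 (≈0.3704)
After 4 (thin lens f=-51): x=-40/9 (≈-4.4444) theta=130/459 (≈0.2832)
After 5 (propagate distance d=29 (to screen)): x=1730/459 (≈3.7691) theta=130/459 (≈0.2832)
|theta_initial|=0.0000 |theta_final|=130/459 (≈0.2832) -> increased

Answer: yes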